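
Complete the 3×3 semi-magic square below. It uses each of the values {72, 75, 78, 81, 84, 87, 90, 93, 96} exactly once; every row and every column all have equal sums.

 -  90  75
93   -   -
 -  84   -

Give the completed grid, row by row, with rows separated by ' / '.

The 9 entries sum to 756, so each line sums to 756/3 = 252.
The remaining cell in row 1 is (1,1) = 252 − 165 = 87.
From column 1, 252 − (87 + 93) gives (3,1) = 72.
Column 2 must total 252; the given cells sum to 174, so (2,2) = 78.
Row 2 needs 252; the known cells sum to 171, so (2,3) = 81.
From row 3, 252 − (72 + 84) gives (3,3) = 96.

87 90 75 / 93 78 81 / 72 84 96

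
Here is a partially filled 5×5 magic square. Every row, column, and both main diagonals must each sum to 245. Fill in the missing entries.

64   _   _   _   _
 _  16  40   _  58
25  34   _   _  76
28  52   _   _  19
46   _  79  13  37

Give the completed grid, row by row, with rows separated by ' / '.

Using row 5: 46 + 79 + 13 + 37 + ? → (5,2) = 245 − 175 = 70.
Using column 1: 64 + 25 + 28 + 46 + ? → (2,1) = 245 − 163 = 82.
Column 2 needs 245; the known cells sum to 172, so (1,2) = 73.
Using column 5: 58 + 76 + 19 + 37 + ? → (1,5) = 245 − 190 = 55.
Row 2 needs 245; the known cells sum to 196, so (2,4) = 49.
Anti-diagonal needs 245; the known cells sum to 202, so (3,3) = 43.
From row 3, 245 − (25 + 34 + 43 + 76) gives (3,4) = 67.
The remaining cell in main diagonal is (4,4) = 245 − 160 = 85.
Row 4 must total 245; the given cells sum to 184, so (4,3) = 61.
Column 3: 40 + 43 + 61 + 79 + ? = 245, so (1,3) = 22.
Column 4 needs 245; the known cells sum to 214, so (1,4) = 31.

64 73 22 31 55 / 82 16 40 49 58 / 25 34 43 67 76 / 28 52 61 85 19 / 46 70 79 13 37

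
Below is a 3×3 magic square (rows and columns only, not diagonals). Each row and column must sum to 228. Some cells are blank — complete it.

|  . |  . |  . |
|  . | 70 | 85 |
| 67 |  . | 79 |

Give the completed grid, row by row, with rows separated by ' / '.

88 76 64 / 73 70 85 / 67 82 79

Using row 2: 70 + 85 + ? → (2,1) = 228 − 155 = 73.
From row 3, 228 − (67 + 79) gives (3,2) = 82.
Column 1 must total 228; the given cells sum to 140, so (1,1) = 88.
The remaining cell in column 2 is (1,2) = 228 − 152 = 76.
Column 3 needs 228; the known cells sum to 164, so (1,3) = 64.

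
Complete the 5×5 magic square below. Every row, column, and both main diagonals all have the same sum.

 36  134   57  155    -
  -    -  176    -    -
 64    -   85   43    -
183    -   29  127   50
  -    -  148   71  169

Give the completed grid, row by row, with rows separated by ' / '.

36 134 57 155 113 / 120 78 176 99 22 / 64 162 85 43 141 / 183 106 29 127 50 / 92 15 148 71 169

Column 3 is already complete: 57 + 176 + 85 + 29 + 148 = 495, so that is the magic constant.
Row 1 must total 495; the given cells sum to 382, so (1,5) = 113.
The remaining cell in row 4 is (4,2) = 495 − 389 = 106.
Using column 4: 155 + 43 + 127 + 71 + ? → (2,4) = 495 − 396 = 99.
Main diagonal: 36 + 85 + 127 + 169 + ? = 495, so (2,2) = 78.
Anti-diagonal: 113 + 99 + 85 + 106 + ? = 495, so (5,1) = 92.
Row 5: 92 + 148 + 71 + 169 + ? = 495, so (5,2) = 15.
Column 1 must total 495; the given cells sum to 375, so (2,1) = 120.
Using column 2: 134 + 78 + 106 + 15 + ? → (3,2) = 495 − 333 = 162.
Row 2 needs 495; the known cells sum to 473, so (2,5) = 22.
From row 3, 495 − (64 + 162 + 85 + 43) gives (3,5) = 141.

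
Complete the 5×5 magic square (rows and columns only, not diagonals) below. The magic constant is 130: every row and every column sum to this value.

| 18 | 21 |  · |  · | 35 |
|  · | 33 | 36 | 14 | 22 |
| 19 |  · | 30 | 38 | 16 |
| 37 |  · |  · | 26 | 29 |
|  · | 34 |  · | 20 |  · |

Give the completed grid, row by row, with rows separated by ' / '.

18 21 24 32 35 / 25 33 36 14 22 / 19 27 30 38 16 / 37 15 23 26 29 / 31 34 17 20 28

From row 2, 130 − (33 + 36 + 14 + 22) gives (2,1) = 25.
Row 3: 19 + 30 + 38 + 16 + ? = 130, so (3,2) = 27.
The remaining cell in column 1 is (5,1) = 130 − 99 = 31.
Column 2 must total 130; the given cells sum to 115, so (4,2) = 15.
Using column 4: 14 + 38 + 26 + 20 + ? → (1,4) = 130 − 98 = 32.
Column 5 needs 130; the known cells sum to 102, so (5,5) = 28.
Row 1 must total 130; the given cells sum to 106, so (1,3) = 24.
The remaining cell in row 4 is (4,3) = 130 − 107 = 23.
Row 5 must total 130; the given cells sum to 113, so (5,3) = 17.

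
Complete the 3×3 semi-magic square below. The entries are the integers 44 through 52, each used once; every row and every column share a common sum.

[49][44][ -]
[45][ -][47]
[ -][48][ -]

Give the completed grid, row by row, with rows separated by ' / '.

The entries are 44 through 52, which sum to 432, so each line sums to 432/3 = 144.
Row 1 needs 144; the known cells sum to 93, so (1,3) = 51.
Row 2 needs 144; the known cells sum to 92, so (2,2) = 52.
Column 1: 49 + 45 + ? = 144, so (3,1) = 50.
The remaining cell in column 3 is (3,3) = 144 − 98 = 46.

49 44 51 / 45 52 47 / 50 48 46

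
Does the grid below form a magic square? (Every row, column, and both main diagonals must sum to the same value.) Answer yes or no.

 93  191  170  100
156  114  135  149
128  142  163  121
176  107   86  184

Row 1: 93 + 191 + 170 + 100 = 554.
Row 2: 156 + 114 + 135 + 149 = 554.
Row 3: 128 + 142 + 163 + 121 = 554.
Row 4: 176 + 107 + 86 + 184 = 553.
Column 1: 93 + 156 + 128 + 176 = 553.
Column 2: 191 + 114 + 142 + 107 = 554.
Column 3: 170 + 135 + 163 + 86 = 554.
Column 4: 100 + 149 + 121 + 184 = 554.
Main diagonal: 93 + 114 + 163 + 184 = 554.
Anti-diagonal: 100 + 135 + 142 + 176 = 553.

No — row 4 sums to 553 but column 4 sums to 554.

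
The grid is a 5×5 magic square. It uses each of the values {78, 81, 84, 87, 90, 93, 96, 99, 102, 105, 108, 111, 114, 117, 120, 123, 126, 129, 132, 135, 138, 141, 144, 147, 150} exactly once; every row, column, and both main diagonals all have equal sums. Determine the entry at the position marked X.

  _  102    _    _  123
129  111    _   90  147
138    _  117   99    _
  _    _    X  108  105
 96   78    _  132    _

The 25 entries sum to 2850, so each line sums to 2850/5 = 570.
Using row 2: 129 + 111 + 90 + 147 + ? → (2,3) = 570 − 477 = 93.
From column 4, 570 − (90 + 99 + 108 + 132) gives (1,4) = 141.
From anti-diagonal, 570 − (123 + 90 + 117 + 96) gives (4,2) = 144.
Column 2 must total 570; the given cells sum to 435, so (3,2) = 135.
Row 3: 138 + 135 + 117 + 99 + ? = 570, so (3,5) = 81.
Column 5: 123 + 147 + 81 + 105 + ? = 570, so (5,5) = 114.
From main diagonal, 570 − (111 + 117 + 108 + 114) gives (1,1) = 120.
Using row 1: 120 + 102 + 141 + 123 + ? → (1,3) = 570 − 486 = 84.
Row 5 must total 570; the given cells sum to 420, so (5,3) = 150.
Using column 1: 120 + 129 + 138 + 96 + ? → (4,1) = 570 − 483 = 87.
Using column 3: 84 + 93 + 117 + 150 + ? → (4,3) = 570 − 444 = 126.

126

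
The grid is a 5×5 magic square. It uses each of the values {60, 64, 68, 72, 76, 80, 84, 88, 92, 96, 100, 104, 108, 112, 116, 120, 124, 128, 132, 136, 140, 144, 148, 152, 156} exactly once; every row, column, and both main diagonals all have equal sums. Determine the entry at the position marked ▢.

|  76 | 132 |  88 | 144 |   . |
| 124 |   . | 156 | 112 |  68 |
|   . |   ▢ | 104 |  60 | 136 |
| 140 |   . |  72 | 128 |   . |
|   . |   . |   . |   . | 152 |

The 25 entries sum to 2700, so each line sums to 2700/5 = 540.
The remaining cell in row 1 is (1,5) = 540 − 440 = 100.
From row 2, 540 − (124 + 156 + 112 + 68) gives (2,2) = 80.
From column 3, 540 − (88 + 156 + 104 + 72) gives (5,3) = 120.
The remaining cell in column 4 is (5,4) = 540 − 444 = 96.
From column 5, 540 − (100 + 68 + 136 + 152) gives (4,5) = 84.
Row 4: 140 + 72 + 128 + 84 + ? = 540, so (4,2) = 116.
Anti-diagonal must total 540; the given cells sum to 432, so (5,1) = 108.
Row 5: 108 + 120 + 96 + 152 + ? = 540, so (5,2) = 64.
Using column 1: 76 + 124 + 140 + 108 + ? → (3,1) = 540 − 448 = 92.
Column 2 must total 540; the given cells sum to 392, so (3,2) = 148.

148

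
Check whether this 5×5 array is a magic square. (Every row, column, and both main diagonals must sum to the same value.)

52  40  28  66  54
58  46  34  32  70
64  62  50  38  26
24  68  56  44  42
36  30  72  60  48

Row 1: 52 + 40 + 28 + 66 + 54 = 240.
Row 2: 58 + 46 + 34 + 32 + 70 = 240.
Row 3: 64 + 62 + 50 + 38 + 26 = 240.
Row 4: 24 + 68 + 56 + 44 + 42 = 234.
Row 5: 36 + 30 + 72 + 60 + 48 = 246.
Column 1: 52 + 58 + 64 + 24 + 36 = 234.
Column 2: 40 + 46 + 62 + 68 + 30 = 246.
Column 3: 28 + 34 + 50 + 56 + 72 = 240.
Column 4: 66 + 32 + 38 + 44 + 60 = 240.
Column 5: 54 + 70 + 26 + 42 + 48 = 240.
Main diagonal: 52 + 46 + 50 + 44 + 48 = 240.
Anti-diagonal: 54 + 32 + 50 + 68 + 36 = 240.

No — column 5 sums to 240 but column 1 sums to 234.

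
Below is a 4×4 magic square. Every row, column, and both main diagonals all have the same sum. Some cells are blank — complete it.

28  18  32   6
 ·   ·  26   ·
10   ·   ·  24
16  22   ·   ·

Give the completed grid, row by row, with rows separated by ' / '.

Row 1 is already complete: 28 + 18 + 32 + 6 = 84, so that is the magic constant.
Using column 1: 28 + 10 + 16 + ? → (2,1) = 84 − 54 = 30.
Anti-diagonal needs 84; the known cells sum to 48, so (3,2) = 36.
The remaining cell in row 3 is (3,3) = 84 − 70 = 14.
Column 2: 18 + 36 + 22 + ? = 84, so (2,2) = 8.
Column 3: 32 + 26 + 14 + ? = 84, so (4,3) = 12.
Main diagonal: 28 + 8 + 14 + ? = 84, so (4,4) = 34.
The remaining cell in row 2 is (2,4) = 84 − 64 = 20.

28 18 32 6 / 30 8 26 20 / 10 36 14 24 / 16 22 12 34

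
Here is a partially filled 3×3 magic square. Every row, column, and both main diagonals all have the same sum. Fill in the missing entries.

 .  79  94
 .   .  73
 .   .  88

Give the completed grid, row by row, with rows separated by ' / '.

82 79 94 / 97 85 73 / 76 91 88

Column 3 is already complete: 94 + 73 + 88 = 255, so that is the magic constant.
Using row 1: 79 + 94 + ? → (1,1) = 255 − 173 = 82.
Using main diagonal: 82 + 88 + ? → (2,2) = 255 − 170 = 85.
Anti-diagonal: 94 + 85 + ? = 255, so (3,1) = 76.
Row 2: 85 + 73 + ? = 255, so (2,1) = 97.
The remaining cell in row 3 is (3,2) = 255 − 164 = 91.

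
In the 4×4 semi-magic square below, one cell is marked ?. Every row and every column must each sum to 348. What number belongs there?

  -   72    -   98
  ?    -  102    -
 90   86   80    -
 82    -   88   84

76

Row 3 needs 348; the known cells sum to 256, so (3,4) = 92.
Row 4 must total 348; the given cells sum to 254, so (4,2) = 94.
The remaining cell in column 2 is (2,2) = 348 − 252 = 96.
Using column 3: 102 + 80 + 88 + ? → (1,3) = 348 − 270 = 78.
Using column 4: 98 + 92 + 84 + ? → (2,4) = 348 − 274 = 74.
Row 1: 72 + 78 + 98 + ? = 348, so (1,1) = 100.
The remaining cell in row 2 is (2,1) = 348 − 272 = 76.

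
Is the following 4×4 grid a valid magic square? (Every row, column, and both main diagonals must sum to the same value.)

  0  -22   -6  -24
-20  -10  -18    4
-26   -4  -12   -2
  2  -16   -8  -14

No — anti-diagonal sums to -44 but column 4 sums to -36.

Row 1: 0 + (-22) + (-6) + (-24) = -52.
Row 2: -20 + (-10) + (-18) + 4 = -44.
Row 3: -26 + (-4) + (-12) + (-2) = -44.
Row 4: 2 + (-16) + (-8) + (-14) = -36.
Column 1: 0 + (-20) + (-26) + 2 = -44.
Column 2: -22 + (-10) + (-4) + (-16) = -52.
Column 3: -6 + (-18) + (-12) + (-8) = -44.
Column 4: -24 + 4 + (-2) + (-14) = -36.
Main diagonal: 0 + (-10) + (-12) + (-14) = -36.
Anti-diagonal: -24 + (-18) + (-4) + 2 = -44.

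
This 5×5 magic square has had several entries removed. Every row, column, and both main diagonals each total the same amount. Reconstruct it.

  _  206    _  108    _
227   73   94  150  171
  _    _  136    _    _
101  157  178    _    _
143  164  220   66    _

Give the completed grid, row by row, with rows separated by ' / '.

185 206 87 108 129 / 227 73 94 150 171 / 59 115 136 192 213 / 101 157 178 199 80 / 143 164 220 66 122

Row 2 is already complete: 227 + 73 + 94 + 150 + 171 = 715, so that is the magic constant.
Row 5 needs 715; the known cells sum to 593, so (5,5) = 122.
From column 2, 715 − (206 + 73 + 157 + 164) gives (3,2) = 115.
From column 3, 715 − (94 + 136 + 178 + 220) gives (1,3) = 87.
From anti-diagonal, 715 − (150 + 136 + 157 + 143) gives (1,5) = 129.
Row 1 needs 715; the known cells sum to 530, so (1,1) = 185.
Column 1: 185 + 227 + 101 + 143 + ? = 715, so (3,1) = 59.
From main diagonal, 715 − (185 + 73 + 136 + 122) gives (4,4) = 199.
Row 4 must total 715; the given cells sum to 635, so (4,5) = 80.
Column 4 must total 715; the given cells sum to 523, so (3,4) = 192.
From column 5, 715 − (129 + 171 + 80 + 122) gives (3,5) = 213.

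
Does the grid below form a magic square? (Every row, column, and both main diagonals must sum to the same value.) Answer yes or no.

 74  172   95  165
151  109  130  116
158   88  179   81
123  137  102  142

No — anti-diagonal sums to 506 but row 4 sums to 504.

Row 1: 74 + 172 + 95 + 165 = 506.
Row 2: 151 + 109 + 130 + 116 = 506.
Row 3: 158 + 88 + 179 + 81 = 506.
Row 4: 123 + 137 + 102 + 142 = 504.
Column 1: 74 + 151 + 158 + 123 = 506.
Column 2: 172 + 109 + 88 + 137 = 506.
Column 3: 95 + 130 + 179 + 102 = 506.
Column 4: 165 + 116 + 81 + 142 = 504.
Main diagonal: 74 + 109 + 179 + 142 = 504.
Anti-diagonal: 165 + 130 + 88 + 123 = 506.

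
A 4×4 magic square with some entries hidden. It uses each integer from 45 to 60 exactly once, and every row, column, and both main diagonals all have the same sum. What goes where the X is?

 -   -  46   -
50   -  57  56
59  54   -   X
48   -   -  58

The entries are 45 through 60, which sum to 840, so each line sums to 840/4 = 210.
Using row 2: 50 + 57 + 56 + ? → (2,2) = 210 − 163 = 47.
The remaining cell in column 1 is (1,1) = 210 − 157 = 53.
The remaining cell in main diagonal is (3,3) = 210 − 158 = 52.
Anti-diagonal: 57 + 54 + 48 + ? = 210, so (1,4) = 51.
Row 1: 53 + 46 + 51 + ? = 210, so (1,2) = 60.
Row 3: 59 + 54 + 52 + ? = 210, so (3,4) = 45.

45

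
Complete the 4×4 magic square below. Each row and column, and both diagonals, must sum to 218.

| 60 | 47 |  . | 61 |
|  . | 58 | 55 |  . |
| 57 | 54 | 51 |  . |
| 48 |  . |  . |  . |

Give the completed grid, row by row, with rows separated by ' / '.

The remaining cell in row 1 is (1,3) = 218 − 168 = 50.
Row 3: 57 + 54 + 51 + ? = 218, so (3,4) = 56.
Using column 1: 60 + 57 + 48 + ? → (2,1) = 218 − 165 = 53.
Using column 2: 47 + 58 + 54 + ? → (4,2) = 218 − 159 = 59.
From column 3, 218 − (50 + 55 + 51) gives (4,3) = 62.
Using main diagonal: 60 + 58 + 51 + ? → (4,4) = 218 − 169 = 49.
From row 2, 218 − (53 + 58 + 55) gives (2,4) = 52.

60 47 50 61 / 53 58 55 52 / 57 54 51 56 / 48 59 62 49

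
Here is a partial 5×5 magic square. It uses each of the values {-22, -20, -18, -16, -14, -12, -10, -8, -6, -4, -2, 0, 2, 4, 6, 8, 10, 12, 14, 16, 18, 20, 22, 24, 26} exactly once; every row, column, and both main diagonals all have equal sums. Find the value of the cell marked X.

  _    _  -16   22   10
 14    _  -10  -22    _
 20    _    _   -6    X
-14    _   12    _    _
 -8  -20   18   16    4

The 25 entries sum to 50, so each line sums to 50/5 = 10.
Column 1 needs 10; the known cells sum to 12, so (1,1) = -2.
The remaining cell in column 3 is (3,3) = 10 − 4 = 6.
Column 4 must total 10; the given cells sum to 10, so (4,4) = 0.
Main diagonal needs 10; the known cells sum to 8, so (2,2) = 2.
The remaining cell in anti-diagonal is (4,2) = 10 − (-14) = 24.
Using row 1: -2 + (-16) + 22 + 10 + ? → (1,2) = 10 − 14 = -4.
Row 2 must total 10; the given cells sum to -16, so (2,5) = 26.
Row 4 needs 10; the known cells sum to 22, so (4,5) = -12.
Column 2 must total 10; the given cells sum to 2, so (3,2) = 8.
The remaining cell in column 5 is (3,5) = 10 − 28 = -18.

-18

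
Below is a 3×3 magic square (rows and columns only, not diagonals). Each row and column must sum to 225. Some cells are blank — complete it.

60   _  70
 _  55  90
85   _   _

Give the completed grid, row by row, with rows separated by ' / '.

Row 1 needs 225; the known cells sum to 130, so (1,2) = 95.
Row 2: 55 + 90 + ? = 225, so (2,1) = 80.
From column 2, 225 − (95 + 55) gives (3,2) = 75.
Using column 3: 70 + 90 + ? → (3,3) = 225 − 160 = 65.

60 95 70 / 80 55 90 / 85 75 65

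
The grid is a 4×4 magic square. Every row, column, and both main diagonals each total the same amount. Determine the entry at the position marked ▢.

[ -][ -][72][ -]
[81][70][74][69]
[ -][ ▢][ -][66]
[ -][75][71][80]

73

Row 2 is complete and sums to 294; that is the magic constant.
Row 4 must total 294; the given cells sum to 226, so (4,1) = 68.
The remaining cell in column 3 is (3,3) = 294 − 217 = 77.
Column 4 needs 294; the known cells sum to 215, so (1,4) = 79.
Main diagonal needs 294; the known cells sum to 227, so (1,1) = 67.
The remaining cell in anti-diagonal is (3,2) = 294 − 221 = 73.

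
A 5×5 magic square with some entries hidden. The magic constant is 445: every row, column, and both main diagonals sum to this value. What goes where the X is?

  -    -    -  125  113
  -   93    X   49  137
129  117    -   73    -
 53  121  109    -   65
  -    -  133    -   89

61

Row 4: 53 + 121 + 109 + 65 + ? = 445, so (4,4) = 97.
Column 4 must total 445; the given cells sum to 344, so (5,4) = 101.
From column 5, 445 − (113 + 137 + 65 + 89) gives (3,5) = 41.
Using row 3: 129 + 117 + 73 + 41 + ? → (3,3) = 445 − 360 = 85.
Main diagonal must total 445; the given cells sum to 364, so (1,1) = 81.
Anti-diagonal must total 445; the given cells sum to 368, so (5,1) = 77.
Using row 5: 77 + 133 + 101 + 89 + ? → (5,2) = 445 − 400 = 45.
Column 1 must total 445; the given cells sum to 340, so (2,1) = 105.
Column 2 must total 445; the given cells sum to 376, so (1,2) = 69.
Row 1 needs 445; the known cells sum to 388, so (1,3) = 57.
From row 2, 445 − (105 + 93 + 49 + 137) gives (2,3) = 61.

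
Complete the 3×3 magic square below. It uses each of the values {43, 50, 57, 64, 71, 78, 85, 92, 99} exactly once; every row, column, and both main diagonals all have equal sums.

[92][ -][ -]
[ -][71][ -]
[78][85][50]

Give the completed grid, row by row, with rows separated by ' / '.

92 57 64 / 43 71 99 / 78 85 50

The 9 entries sum to 639, so each line sums to 639/3 = 213.
Using column 1: 92 + 78 + ? → (2,1) = 213 − 170 = 43.
Using column 2: 71 + 85 + ? → (1,2) = 213 − 156 = 57.
Using anti-diagonal: 71 + 78 + ? → (1,3) = 213 − 149 = 64.
Row 2: 43 + 71 + ? = 213, so (2,3) = 99.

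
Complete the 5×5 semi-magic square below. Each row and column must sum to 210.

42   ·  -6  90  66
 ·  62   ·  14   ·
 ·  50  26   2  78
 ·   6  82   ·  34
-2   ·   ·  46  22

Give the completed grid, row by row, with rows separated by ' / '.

42 18 -6 90 66 / 86 62 38 14 10 / 54 50 26 2 78 / 30 6 82 58 34 / -2 74 70 46 22

Row 1: 42 + (-6) + 90 + 66 + ? = 210, so (1,2) = 18.
Row 3 needs 210; the known cells sum to 156, so (3,1) = 54.
Column 2 must total 210; the given cells sum to 136, so (5,2) = 74.
The remaining cell in column 4 is (4,4) = 210 − 152 = 58.
Column 5 must total 210; the given cells sum to 200, so (2,5) = 10.
Using row 4: 6 + 82 + 58 + 34 + ? → (4,1) = 210 − 180 = 30.
Row 5: -2 + 74 + 46 + 22 + ? = 210, so (5,3) = 70.
The remaining cell in column 1 is (2,1) = 210 − 124 = 86.
Column 3: -6 + 26 + 82 + 70 + ? = 210, so (2,3) = 38.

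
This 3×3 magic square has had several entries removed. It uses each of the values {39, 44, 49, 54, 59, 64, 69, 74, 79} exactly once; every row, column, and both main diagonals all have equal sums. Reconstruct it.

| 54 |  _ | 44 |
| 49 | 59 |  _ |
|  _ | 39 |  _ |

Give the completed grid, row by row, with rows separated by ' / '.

The 9 entries sum to 531, so each line sums to 531/3 = 177.
Using row 1: 54 + 44 + ? → (1,2) = 177 − 98 = 79.
Row 2 needs 177; the known cells sum to 108, so (2,3) = 69.
From column 1, 177 − (54 + 49) gives (3,1) = 74.
Column 3 needs 177; the known cells sum to 113, so (3,3) = 64.

54 79 44 / 49 59 69 / 74 39 64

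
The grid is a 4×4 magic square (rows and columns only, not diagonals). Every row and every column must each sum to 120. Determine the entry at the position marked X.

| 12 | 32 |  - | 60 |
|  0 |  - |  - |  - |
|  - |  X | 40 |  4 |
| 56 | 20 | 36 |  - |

24

Row 1 needs 120; the known cells sum to 104, so (1,3) = 16.
The remaining cell in row 4 is (4,4) = 120 − 112 = 8.
Using column 1: 12 + 0 + 56 + ? → (3,1) = 120 − 68 = 52.
Column 3 must total 120; the given cells sum to 92, so (2,3) = 28.
From column 4, 120 − (60 + 4 + 8) gives (2,4) = 48.
The remaining cell in row 2 is (2,2) = 120 − 76 = 44.
Row 3 must total 120; the given cells sum to 96, so (3,2) = 24.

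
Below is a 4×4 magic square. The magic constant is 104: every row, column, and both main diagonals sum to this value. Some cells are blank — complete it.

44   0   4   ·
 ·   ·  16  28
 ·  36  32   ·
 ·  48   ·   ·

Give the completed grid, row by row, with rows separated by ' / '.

Using row 1: 44 + 0 + 4 + ? → (1,4) = 104 − 48 = 56.
Column 2 must total 104; the given cells sum to 84, so (2,2) = 20.
Column 3: 4 + 16 + 32 + ? = 104, so (4,3) = 52.
Main diagonal must total 104; the given cells sum to 96, so (4,4) = 8.
Anti-diagonal: 56 + 16 + 36 + ? = 104, so (4,1) = -4.
Using row 2: 20 + 16 + 28 + ? → (2,1) = 104 − 64 = 40.
Using column 1: 44 + 40 + (-4) + ? → (3,1) = 104 − 80 = 24.
The remaining cell in column 4 is (3,4) = 104 − 92 = 12.

44 0 4 56 / 40 20 16 28 / 24 36 32 12 / -4 48 52 8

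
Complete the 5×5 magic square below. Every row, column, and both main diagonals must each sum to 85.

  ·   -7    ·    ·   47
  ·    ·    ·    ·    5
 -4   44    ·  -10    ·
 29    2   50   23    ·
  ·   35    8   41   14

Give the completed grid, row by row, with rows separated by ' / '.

20 -7 26 -1 47 / 53 11 -16 32 5 / -4 44 17 -10 38 / 29 2 50 23 -19 / -13 35 8 41 14

From row 4, 85 − (29 + 2 + 50 + 23) gives (4,5) = -19.
Row 5 needs 85; the known cells sum to 98, so (5,1) = -13.
Using column 2: -7 + 44 + 2 + 35 + ? → (2,2) = 85 − 74 = 11.
Using column 5: 47 + 5 + (-19) + 14 + ? → (3,5) = 85 − 47 = 38.
Row 3 needs 85; the known cells sum to 68, so (3,3) = 17.
Main diagonal: 11 + 17 + 23 + 14 + ? = 85, so (1,1) = 20.
From anti-diagonal, 85 − (47 + 17 + 2 + (-13)) gives (2,4) = 32.
Using column 1: 20 + (-4) + 29 + (-13) + ? → (2,1) = 85 − 32 = 53.
Using column 4: 32 + (-10) + 23 + 41 + ? → (1,4) = 85 − 86 = -1.
Using row 1: 20 + (-7) + (-1) + 47 + ? → (1,3) = 85 − 59 = 26.
Row 2 must total 85; the given cells sum to 101, so (2,3) = -16.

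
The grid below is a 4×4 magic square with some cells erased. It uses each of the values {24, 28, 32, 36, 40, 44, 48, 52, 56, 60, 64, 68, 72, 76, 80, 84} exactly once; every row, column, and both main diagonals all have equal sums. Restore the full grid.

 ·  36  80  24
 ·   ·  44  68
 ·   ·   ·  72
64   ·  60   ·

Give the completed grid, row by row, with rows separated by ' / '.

The 16 entries sum to 864, so each line sums to 864/4 = 216.
Using row 1: 36 + 80 + 24 + ? → (1,1) = 216 − 140 = 76.
Column 3 must total 216; the given cells sum to 184, so (3,3) = 32.
The remaining cell in column 4 is (4,4) = 216 − 164 = 52.
Main diagonal needs 216; the known cells sum to 160, so (2,2) = 56.
Anti-diagonal: 24 + 44 + 64 + ? = 216, so (3,2) = 84.
Row 2 must total 216; the given cells sum to 168, so (2,1) = 48.
Row 3 must total 216; the given cells sum to 188, so (3,1) = 28.
Row 4 needs 216; the known cells sum to 176, so (4,2) = 40.

76 36 80 24 / 48 56 44 68 / 28 84 32 72 / 64 40 60 52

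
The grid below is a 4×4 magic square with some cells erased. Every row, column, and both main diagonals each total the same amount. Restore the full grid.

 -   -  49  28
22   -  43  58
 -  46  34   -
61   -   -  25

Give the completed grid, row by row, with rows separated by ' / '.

64 37 49 28 / 22 55 43 58 / 31 46 34 67 / 61 40 52 25

Anti-diagonal is already complete: 28 + 43 + 46 + 61 = 178, so that is the magic constant.
From row 2, 178 − (22 + 43 + 58) gives (2,2) = 55.
From column 3, 178 − (49 + 43 + 34) gives (4,3) = 52.
From column 4, 178 − (28 + 58 + 25) gives (3,4) = 67.
Main diagonal: 55 + 34 + 25 + ? = 178, so (1,1) = 64.
Row 1: 64 + 49 + 28 + ? = 178, so (1,2) = 37.
Using row 3: 46 + 34 + 67 + ? → (3,1) = 178 − 147 = 31.
The remaining cell in row 4 is (4,2) = 178 − 138 = 40.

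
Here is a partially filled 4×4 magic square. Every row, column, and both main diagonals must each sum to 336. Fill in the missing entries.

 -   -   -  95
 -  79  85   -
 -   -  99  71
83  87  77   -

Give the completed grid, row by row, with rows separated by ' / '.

69 97 75 95 / 91 79 85 81 / 93 73 99 71 / 83 87 77 89

Row 4: 83 + 87 + 77 + ? = 336, so (4,4) = 89.
From column 3, 336 − (85 + 99 + 77) gives (1,3) = 75.
Using column 4: 95 + 71 + 89 + ? → (2,4) = 336 − 255 = 81.
Using main diagonal: 79 + 99 + 89 + ? → (1,1) = 336 − 267 = 69.
Anti-diagonal must total 336; the given cells sum to 263, so (3,2) = 73.
Using row 1: 69 + 75 + 95 + ? → (1,2) = 336 − 239 = 97.
Row 2 must total 336; the given cells sum to 245, so (2,1) = 91.
Row 3: 73 + 99 + 71 + ? = 336, so (3,1) = 93.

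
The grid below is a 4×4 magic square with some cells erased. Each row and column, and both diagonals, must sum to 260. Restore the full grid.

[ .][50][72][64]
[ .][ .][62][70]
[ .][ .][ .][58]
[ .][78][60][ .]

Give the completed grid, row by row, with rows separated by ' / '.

74 50 72 64 / 76 52 62 70 / 56 80 66 58 / 54 78 60 68

From row 1, 260 − (50 + 72 + 64) gives (1,1) = 74.
Column 3 needs 260; the known cells sum to 194, so (3,3) = 66.
Column 4 needs 260; the known cells sum to 192, so (4,4) = 68.
From main diagonal, 260 − (74 + 66 + 68) gives (2,2) = 52.
Using row 2: 52 + 62 + 70 + ? → (2,1) = 260 − 184 = 76.
Using row 4: 78 + 60 + 68 + ? → (4,1) = 260 − 206 = 54.
From column 1, 260 − (74 + 76 + 54) gives (3,1) = 56.
Column 2: 50 + 52 + 78 + ? = 260, so (3,2) = 80.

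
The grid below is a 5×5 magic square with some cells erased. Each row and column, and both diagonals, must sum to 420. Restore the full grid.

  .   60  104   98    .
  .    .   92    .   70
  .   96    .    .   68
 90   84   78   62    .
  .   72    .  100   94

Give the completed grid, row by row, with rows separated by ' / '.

76 60 104 98 82 / 64 108 92 86 70 / 102 96 80 74 68 / 90 84 78 62 106 / 88 72 66 100 94

Row 4 needs 420; the known cells sum to 314, so (4,5) = 106.
Column 2: 60 + 96 + 84 + 72 + ? = 420, so (2,2) = 108.
Column 5 needs 420; the known cells sum to 338, so (1,5) = 82.
From row 1, 420 − (60 + 104 + 98 + 82) gives (1,1) = 76.
From main diagonal, 420 − (76 + 108 + 62 + 94) gives (3,3) = 80.
Using column 3: 104 + 92 + 80 + 78 + ? → (5,3) = 420 − 354 = 66.
Row 5 needs 420; the known cells sum to 332, so (5,1) = 88.
Anti-diagonal must total 420; the given cells sum to 334, so (2,4) = 86.
The remaining cell in row 2 is (2,1) = 420 − 356 = 64.
Column 1: 76 + 64 + 90 + 88 + ? = 420, so (3,1) = 102.
Column 4: 98 + 86 + 62 + 100 + ? = 420, so (3,4) = 74.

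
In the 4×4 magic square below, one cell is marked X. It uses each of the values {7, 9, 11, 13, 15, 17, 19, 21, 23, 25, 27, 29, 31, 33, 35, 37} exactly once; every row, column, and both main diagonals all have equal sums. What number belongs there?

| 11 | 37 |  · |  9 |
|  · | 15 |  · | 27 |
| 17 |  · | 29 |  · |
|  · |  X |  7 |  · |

The 16 entries sum to 352, so each line sums to 352/4 = 88.
Row 1 needs 88; the known cells sum to 57, so (1,3) = 31.
Column 3 must total 88; the given cells sum to 67, so (2,3) = 21.
The remaining cell in main diagonal is (4,4) = 88 − 55 = 33.
Row 2 must total 88; the given cells sum to 63, so (2,1) = 25.
Column 1: 11 + 25 + 17 + ? = 88, so (4,1) = 35.
Column 4 must total 88; the given cells sum to 69, so (3,4) = 19.
Anti-diagonal: 9 + 21 + 35 + ? = 88, so (3,2) = 23.
Row 4 must total 88; the given cells sum to 75, so (4,2) = 13.

13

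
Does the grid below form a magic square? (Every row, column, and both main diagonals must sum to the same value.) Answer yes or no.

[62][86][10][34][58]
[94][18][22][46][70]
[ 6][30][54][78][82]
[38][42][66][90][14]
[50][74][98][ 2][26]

Row 1: 62 + 86 + 10 + 34 + 58 = 250.
Row 2: 94 + 18 + 22 + 46 + 70 = 250.
Row 3: 6 + 30 + 54 + 78 + 82 = 250.
Row 4: 38 + 42 + 66 + 90 + 14 = 250.
Row 5: 50 + 74 + 98 + 2 + 26 = 250.
Column 1: 62 + 94 + 6 + 38 + 50 = 250.
Column 2: 86 + 18 + 30 + 42 + 74 = 250.
Column 3: 10 + 22 + 54 + 66 + 98 = 250.
Column 4: 34 + 46 + 78 + 90 + 2 = 250.
Column 5: 58 + 70 + 82 + 14 + 26 = 250.
Main diagonal: 62 + 18 + 54 + 90 + 26 = 250.
Anti-diagonal: 58 + 46 + 54 + 42 + 50 = 250.
All lines sum to 250.

Yes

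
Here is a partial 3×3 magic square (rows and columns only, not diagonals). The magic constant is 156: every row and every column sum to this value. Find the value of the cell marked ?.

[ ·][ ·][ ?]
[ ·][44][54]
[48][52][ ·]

46

The remaining cell in row 2 is (2,1) = 156 − 98 = 58.
Row 3 must total 156; the given cells sum to 100, so (3,3) = 56.
The remaining cell in column 1 is (1,1) = 156 − 106 = 50.
Column 2 must total 156; the given cells sum to 96, so (1,2) = 60.
Column 3: 54 + 56 + ? = 156, so (1,3) = 46.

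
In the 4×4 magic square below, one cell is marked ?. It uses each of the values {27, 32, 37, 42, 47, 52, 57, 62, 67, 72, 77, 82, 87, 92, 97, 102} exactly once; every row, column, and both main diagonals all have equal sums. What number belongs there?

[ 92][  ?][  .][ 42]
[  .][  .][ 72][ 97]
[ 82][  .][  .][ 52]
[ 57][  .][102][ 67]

77

The 16 entries sum to 1032, so each line sums to 1032/4 = 258.
Row 4 must total 258; the given cells sum to 226, so (4,2) = 32.
Using column 1: 92 + 82 + 57 + ? → (2,1) = 258 − 231 = 27.
Using anti-diagonal: 42 + 72 + 57 + ? → (3,2) = 258 − 171 = 87.
The remaining cell in row 2 is (2,2) = 258 − 196 = 62.
From row 3, 258 − (82 + 87 + 52) gives (3,3) = 37.
Column 2: 62 + 87 + 32 + ? = 258, so (1,2) = 77.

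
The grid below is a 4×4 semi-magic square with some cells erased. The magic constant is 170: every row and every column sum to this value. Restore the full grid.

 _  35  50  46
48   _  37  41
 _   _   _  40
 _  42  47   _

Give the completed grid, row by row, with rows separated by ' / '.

39 35 50 46 / 48 44 37 41 / 45 49 36 40 / 38 42 47 43

Row 1 needs 170; the known cells sum to 131, so (1,1) = 39.
Using row 2: 48 + 37 + 41 + ? → (2,2) = 170 − 126 = 44.
Column 2 needs 170; the known cells sum to 121, so (3,2) = 49.
Column 3 must total 170; the given cells sum to 134, so (3,3) = 36.
Column 4 must total 170; the given cells sum to 127, so (4,4) = 43.
Row 3 must total 170; the given cells sum to 125, so (3,1) = 45.
Row 4: 42 + 47 + 43 + ? = 170, so (4,1) = 38.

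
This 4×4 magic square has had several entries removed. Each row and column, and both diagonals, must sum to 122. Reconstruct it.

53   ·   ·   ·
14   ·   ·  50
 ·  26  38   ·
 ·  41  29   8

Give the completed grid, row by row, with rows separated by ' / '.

53 32 20 17 / 14 23 35 50 / 11 26 38 47 / 44 41 29 8

Row 4 needs 122; the known cells sum to 78, so (4,1) = 44.
The remaining cell in column 1 is (3,1) = 122 − 111 = 11.
Main diagonal must total 122; the given cells sum to 99, so (2,2) = 23.
Using row 2: 14 + 23 + 50 + ? → (2,3) = 122 − 87 = 35.
Row 3 must total 122; the given cells sum to 75, so (3,4) = 47.
Column 2 must total 122; the given cells sum to 90, so (1,2) = 32.
Using column 3: 35 + 38 + 29 + ? → (1,3) = 122 − 102 = 20.
Column 4 must total 122; the given cells sum to 105, so (1,4) = 17.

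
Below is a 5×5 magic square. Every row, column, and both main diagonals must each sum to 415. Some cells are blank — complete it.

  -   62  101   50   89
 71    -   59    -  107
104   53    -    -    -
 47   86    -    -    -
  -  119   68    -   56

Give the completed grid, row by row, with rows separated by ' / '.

Row 1 must total 415; the given cells sum to 302, so (1,1) = 113.
Using column 1: 113 + 71 + 104 + 47 + ? → (5,1) = 415 − 335 = 80.
Column 2: 62 + 53 + 86 + 119 + ? = 415, so (2,2) = 95.
The remaining cell in row 2 is (2,4) = 415 − 332 = 83.
The remaining cell in row 5 is (5,4) = 415 − 323 = 92.
The remaining cell in anti-diagonal is (3,3) = 415 − 338 = 77.
Column 3 needs 415; the known cells sum to 305, so (4,3) = 110.
Main diagonal needs 415; the known cells sum to 341, so (4,4) = 74.
Row 4 needs 415; the known cells sum to 317, so (4,5) = 98.
Column 4 needs 415; the known cells sum to 299, so (3,4) = 116.
Column 5 needs 415; the known cells sum to 350, so (3,5) = 65.

113 62 101 50 89 / 71 95 59 83 107 / 104 53 77 116 65 / 47 86 110 74 98 / 80 119 68 92 56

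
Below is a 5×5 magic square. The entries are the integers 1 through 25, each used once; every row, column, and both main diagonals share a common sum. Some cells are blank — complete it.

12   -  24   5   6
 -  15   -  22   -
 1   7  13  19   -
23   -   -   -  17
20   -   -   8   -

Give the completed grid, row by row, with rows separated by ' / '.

12 18 24 5 6 / 9 15 16 22 3 / 1 7 13 19 25 / 23 4 10 11 17 / 20 21 2 8 14

The entries are 1 through 25, which sum to 325, so each line sums to 325/5 = 65.
Row 1: 12 + 24 + 5 + 6 + ? = 65, so (1,2) = 18.
The remaining cell in row 3 is (3,5) = 65 − 40 = 25.
Using column 1: 12 + 1 + 23 + 20 + ? → (2,1) = 65 − 56 = 9.
From column 4, 65 − (5 + 22 + 19 + 8) gives (4,4) = 11.
The remaining cell in main diagonal is (5,5) = 65 − 51 = 14.
Using anti-diagonal: 6 + 22 + 13 + 20 + ? → (4,2) = 65 − 61 = 4.
The remaining cell in row 4 is (4,3) = 65 − 55 = 10.
Column 2 needs 65; the known cells sum to 44, so (5,2) = 21.
Column 5 must total 65; the given cells sum to 62, so (2,5) = 3.
Row 2 needs 65; the known cells sum to 49, so (2,3) = 16.
Row 5 must total 65; the given cells sum to 63, so (5,3) = 2.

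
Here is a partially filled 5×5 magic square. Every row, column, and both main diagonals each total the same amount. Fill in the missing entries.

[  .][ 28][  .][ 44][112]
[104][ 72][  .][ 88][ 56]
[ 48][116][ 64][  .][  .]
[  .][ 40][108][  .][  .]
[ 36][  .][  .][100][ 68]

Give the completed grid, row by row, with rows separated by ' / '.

Anti-diagonal is already complete: 112 + 88 + 64 + 40 + 36 = 340, so that is the magic constant.
From row 2, 340 − (104 + 72 + 88 + 56) gives (2,3) = 20.
The remaining cell in column 2 is (5,2) = 340 − 256 = 84.
From row 5, 340 − (36 + 84 + 100 + 68) gives (5,3) = 52.
From column 3, 340 − (20 + 64 + 108 + 52) gives (1,3) = 96.
Using row 1: 28 + 96 + 44 + 112 + ? → (1,1) = 340 − 280 = 60.
Using column 1: 60 + 104 + 48 + 36 + ? → (4,1) = 340 − 248 = 92.
Main diagonal must total 340; the given cells sum to 264, so (4,4) = 76.
The remaining cell in row 4 is (4,5) = 340 − 316 = 24.
Column 4 needs 340; the known cells sum to 308, so (3,4) = 32.
From column 5, 340 − (112 + 56 + 24 + 68) gives (3,5) = 80.

60 28 96 44 112 / 104 72 20 88 56 / 48 116 64 32 80 / 92 40 108 76 24 / 36 84 52 100 68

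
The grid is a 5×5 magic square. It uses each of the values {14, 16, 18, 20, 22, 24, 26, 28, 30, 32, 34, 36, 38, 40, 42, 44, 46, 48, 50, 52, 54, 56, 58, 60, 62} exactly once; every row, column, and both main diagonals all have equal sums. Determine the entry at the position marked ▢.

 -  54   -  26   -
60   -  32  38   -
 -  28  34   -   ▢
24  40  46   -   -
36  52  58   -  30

The 25 entries sum to 950, so each line sums to 950/5 = 190.
The remaining cell in row 5 is (5,4) = 190 − 176 = 14.
Column 2 must total 190; the given cells sum to 174, so (2,2) = 16.
Column 3 needs 190; the known cells sum to 170, so (1,3) = 20.
Anti-diagonal needs 190; the known cells sum to 148, so (1,5) = 42.
Row 1 needs 190; the known cells sum to 142, so (1,1) = 48.
Row 2 must total 190; the given cells sum to 146, so (2,5) = 44.
Column 1 must total 190; the given cells sum to 168, so (3,1) = 22.
Using main diagonal: 48 + 16 + 34 + 30 + ? → (4,4) = 190 − 128 = 62.
Using row 4: 24 + 40 + 46 + 62 + ? → (4,5) = 190 − 172 = 18.
Column 4: 26 + 38 + 62 + 14 + ? = 190, so (3,4) = 50.
Column 5: 42 + 44 + 18 + 30 + ? = 190, so (3,5) = 56.

56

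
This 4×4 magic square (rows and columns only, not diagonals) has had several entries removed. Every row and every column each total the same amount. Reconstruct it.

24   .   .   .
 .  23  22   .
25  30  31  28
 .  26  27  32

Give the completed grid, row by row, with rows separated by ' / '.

24 35 34 21 / 36 23 22 33 / 25 30 31 28 / 29 26 27 32

Row 3 is already complete: 25 + 30 + 31 + 28 = 114, so that is the magic constant.
Row 4: 26 + 27 + 32 + ? = 114, so (4,1) = 29.
From column 1, 114 − (24 + 25 + 29) gives (2,1) = 36.
Column 2 needs 114; the known cells sum to 79, so (1,2) = 35.
Column 3 needs 114; the known cells sum to 80, so (1,3) = 34.
From row 1, 114 − (24 + 35 + 34) gives (1,4) = 21.
Using row 2: 36 + 23 + 22 + ? → (2,4) = 114 − 81 = 33.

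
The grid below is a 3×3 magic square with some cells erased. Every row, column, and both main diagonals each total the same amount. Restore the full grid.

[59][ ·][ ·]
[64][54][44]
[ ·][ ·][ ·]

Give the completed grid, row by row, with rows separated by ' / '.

59 34 69 / 64 54 44 / 39 74 49

Row 2 is already complete: 64 + 54 + 44 = 162, so that is the magic constant.
Column 1 needs 162; the known cells sum to 123, so (3,1) = 39.
Main diagonal must total 162; the given cells sum to 113, so (3,3) = 49.
Anti-diagonal needs 162; the known cells sum to 93, so (1,3) = 69.
Using row 1: 59 + 69 + ? → (1,2) = 162 − 128 = 34.
The remaining cell in row 3 is (3,2) = 162 − 88 = 74.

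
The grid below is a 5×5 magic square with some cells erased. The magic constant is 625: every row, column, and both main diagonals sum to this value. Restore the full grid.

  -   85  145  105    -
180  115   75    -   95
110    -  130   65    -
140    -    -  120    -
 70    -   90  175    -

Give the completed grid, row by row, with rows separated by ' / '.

125 85 145 105 165 / 180 115 75 160 95 / 110 170 130 65 150 / 140 100 185 120 80 / 70 155 90 175 135

The remaining cell in row 2 is (2,4) = 625 − 465 = 160.
Column 1 must total 625; the given cells sum to 500, so (1,1) = 125.
Column 3 needs 625; the known cells sum to 440, so (4,3) = 185.
Using main diagonal: 125 + 115 + 130 + 120 + ? → (5,5) = 625 − 490 = 135.
Row 1: 125 + 85 + 145 + 105 + ? = 625, so (1,5) = 165.
Row 5 must total 625; the given cells sum to 470, so (5,2) = 155.
Anti-diagonal: 165 + 160 + 130 + 70 + ? = 625, so (4,2) = 100.
Using row 4: 140 + 100 + 185 + 120 + ? → (4,5) = 625 − 545 = 80.
Column 2: 85 + 115 + 100 + 155 + ? = 625, so (3,2) = 170.
Column 5: 165 + 95 + 80 + 135 + ? = 625, so (3,5) = 150.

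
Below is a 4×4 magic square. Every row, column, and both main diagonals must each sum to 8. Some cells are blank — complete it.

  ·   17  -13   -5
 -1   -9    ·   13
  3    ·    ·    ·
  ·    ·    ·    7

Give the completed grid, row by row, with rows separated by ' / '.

Using row 1: 17 + (-13) + (-5) + ? → (1,1) = 8 − (-1) = 9.
Row 2 needs 8; the known cells sum to 3, so (2,3) = 5.
Column 1: 9 + (-1) + 3 + ? = 8, so (4,1) = -3.
Using column 4: -5 + 13 + 7 + ? → (3,4) = 8 − 15 = -7.
From main diagonal, 8 − (9 + (-9) + 7) gives (3,3) = 1.
Using anti-diagonal: -5 + 5 + (-3) + ? → (3,2) = 8 − (-3) = 11.
From column 2, 8 − (17 + (-9) + 11) gives (4,2) = -11.
Column 3 needs 8; the known cells sum to -7, so (4,3) = 15.

9 17 -13 -5 / -1 -9 5 13 / 3 11 1 -7 / -3 -11 15 7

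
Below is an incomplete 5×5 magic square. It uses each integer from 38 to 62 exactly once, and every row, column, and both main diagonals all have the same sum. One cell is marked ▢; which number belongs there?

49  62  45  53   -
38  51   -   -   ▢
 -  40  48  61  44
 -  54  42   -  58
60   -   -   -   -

55

The entries are 38 through 62, which sum to 1250, so each line sums to 1250/5 = 250.
Using row 1: 49 + 62 + 45 + 53 + ? → (1,5) = 250 − 209 = 41.
Using row 3: 40 + 48 + 61 + 44 + ? → (3,1) = 250 − 193 = 57.
Column 1 must total 250; the given cells sum to 204, so (4,1) = 46.
Column 2 needs 250; the known cells sum to 207, so (5,2) = 43.
Anti-diagonal: 41 + 48 + 54 + 60 + ? = 250, so (2,4) = 47.
The remaining cell in row 4 is (4,4) = 250 − 200 = 50.
The remaining cell in column 4 is (5,4) = 250 − 211 = 39.
Main diagonal: 49 + 51 + 48 + 50 + ? = 250, so (5,5) = 52.
Row 5 needs 250; the known cells sum to 194, so (5,3) = 56.
The remaining cell in column 3 is (2,3) = 250 − 191 = 59.
Using column 5: 41 + 44 + 58 + 52 + ? → (2,5) = 250 − 195 = 55.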